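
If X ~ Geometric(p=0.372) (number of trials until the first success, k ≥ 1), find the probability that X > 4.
0.155539

We have X ~ Geometric(p=0.372) (number of trials until the first success, k ≥ 1).

P(X > 4) = 1 - P(X ≤ 4)
                = 1 - F(4)
                = 1 - 0.844461
                = 0.155539

So there's approximately a 15.6% chance that X exceeds 4.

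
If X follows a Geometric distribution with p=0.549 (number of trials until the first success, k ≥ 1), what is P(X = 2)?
0.247599

We have X ~ Geometric(p=0.549) (number of trials until the first success, k ≥ 1).

For a Geometric distribution, the PMF gives us the probability of each outcome.

Using the PMF formula:
P(X = 2) = 0.247599

Rounded to 4 decimal places: 0.2476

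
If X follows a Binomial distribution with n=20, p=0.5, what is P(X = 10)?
0.176197

We have X ~ Binomial(n=20, p=0.5).

For a Binomial distribution, the PMF gives us the probability of each outcome.

Using the PMF formula:
P(X = 10) = 0.176197

Rounded to 4 decimal places: 0.1762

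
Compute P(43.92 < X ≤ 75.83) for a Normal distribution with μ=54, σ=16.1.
0.646806

We have X ~ Normal(μ=54, σ=16.1).

To find P(43.92 < X ≤ 75.83), we use:
P(43.92 < X ≤ 75.83) = P(X ≤ 75.83) - P(X ≤ 43.92)
                 = F(75.83) - F(43.92)
                 = 0.912435 - 0.265629
                 = 0.646806

So there's approximately a 64.7% chance that X falls in this range.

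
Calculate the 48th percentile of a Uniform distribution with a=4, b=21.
12.1600

We have X ~ Uniform(a=4, b=21).

We want to find x such that P(X ≤ x) = 0.48.

This is the 48th percentile, which means 48% of values fall below this point.

Using the inverse CDF (quantile function):
x = F⁻¹(0.48) = 12.1600

Verification: P(X ≤ 12.1600) = 0.48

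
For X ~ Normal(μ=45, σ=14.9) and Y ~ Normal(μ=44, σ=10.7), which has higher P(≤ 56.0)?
Y has higher probability (P(Y ≤ 56.0) = 0.8690 > P(X ≤ 56.0) = 0.7698)

Compute P(≤ 56.0) for each distribution:

X ~ Normal(μ=45, σ=14.9):
P(X ≤ 56.0) = 0.7698

Y ~ Normal(μ=44, σ=10.7):
P(Y ≤ 56.0) = 0.8690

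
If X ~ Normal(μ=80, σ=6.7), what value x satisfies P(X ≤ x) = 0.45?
79.1581

We have X ~ Normal(μ=80, σ=6.7).

We want to find x such that P(X ≤ x) = 0.45.

This is the 45th percentile, which means 45% of values fall below this point.

Using the inverse CDF (quantile function):
x = F⁻¹(0.45) = 79.1581

Verification: P(X ≤ 79.1581) = 0.45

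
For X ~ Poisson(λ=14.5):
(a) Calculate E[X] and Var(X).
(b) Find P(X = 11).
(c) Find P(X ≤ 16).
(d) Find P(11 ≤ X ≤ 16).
(a) E[X] = 14.5000, Var(X) = 14.5000
(b) P(X = 11) = 0.075270
(c) P(X ≤ 16) = 0.711208
(d) P(11 ≤ X ≤ 16) = 0.566347

We have X ~ Poisson(λ=14.5).

(a) Moments:
E[X] = 14.5000
Var(X) = 14.5000
σ = √Var(X) = 3.8079

(b) Point probability using PMF:
P(X = 11) = 0.075270

(c) Cumulative probability using CDF:
P(X ≤ 16) = F(16) = 0.711208

(d) Range probability:
P(11 ≤ X ≤ 16) = P(X ≤ 16) - P(X ≤ 10)
                   = F(16) - F(10)
                   = 0.711208 - 0.144861
                   = 0.566347

This means approximately 56.6% of outcomes fall in the interval [11, 16].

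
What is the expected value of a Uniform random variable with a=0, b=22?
11.0000

We have X ~ Uniform(a=0, b=22).

For a Uniform distribution with a=0, b=22:
E[X] = 11.0000

This is the expected (average) value of X.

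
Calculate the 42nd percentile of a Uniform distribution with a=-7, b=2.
-3.2200

We have X ~ Uniform(a=-7, b=2).

We want to find x such that P(X ≤ x) = 0.42.

This is the 42nd percentile, which means 42% of values fall below this point.

Using the inverse CDF (quantile function):
x = F⁻¹(0.42) = -3.2200

Verification: P(X ≤ -3.2200) = 0.42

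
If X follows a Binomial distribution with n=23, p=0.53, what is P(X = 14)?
0.126202

We have X ~ Binomial(n=23, p=0.53).

For a Binomial distribution, the PMF gives us the probability of each outcome.

Using the PMF formula:
P(X = 14) = 0.126202

Rounded to 4 decimal places: 0.1262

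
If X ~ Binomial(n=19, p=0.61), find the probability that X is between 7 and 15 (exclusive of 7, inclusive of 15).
0.943276

We have X ~ Binomial(n=19, p=0.61).

To find P(7 < X ≤ 15), we use:
P(7 < X ≤ 15) = P(X ≤ 15) - P(X ≤ 7)
                 = F(15) - F(7)
                 = 0.971947 - 0.028671
                 = 0.943276

So there's approximately a 94.3% chance that X falls in this range.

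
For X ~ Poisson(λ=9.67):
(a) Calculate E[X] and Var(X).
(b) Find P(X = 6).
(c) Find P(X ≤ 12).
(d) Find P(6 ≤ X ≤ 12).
(a) E[X] = 9.6700, Var(X) = 9.6700
(b) P(X = 6) = 0.071713
(c) P(X ≤ 12) = 0.821758
(d) P(6 ≤ X ≤ 12) = 0.741111

We have X ~ Poisson(λ=9.67).

(a) Moments:
E[X] = 9.6700
Var(X) = 9.6700
σ = √Var(X) = 3.1097

(b) Point probability using PMF:
P(X = 6) = 0.071713

(c) Cumulative probability using CDF:
P(X ≤ 12) = F(12) = 0.821758

(d) Range probability:
P(6 ≤ X ≤ 12) = P(X ≤ 12) - P(X ≤ 5)
                   = F(12) - F(5)
                   = 0.821758 - 0.080647
                   = 0.741111

This means approximately 74.1% of outcomes fall in the interval [6, 12].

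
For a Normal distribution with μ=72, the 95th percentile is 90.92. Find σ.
σ = 11.5025

For X ~ Normal(μ, σ), the p-th percentile satisfies x = μ + z_p × σ,
where z_p = Φ⁻¹(p) is the standard normal quantile.

Step 1: z_{0.95} = Φ⁻¹(0.95) = 1.6449

Step 2: Solve for σ:
90.92 = 72 + 1.6449 × σ
σ = (90.92 - 72) / 1.6449
σ = 18.92 / 1.6449
σ = 11.5025

Verification: μ + z × σ = 72 + 1.6449 × 11.5025 = 90.92 ✓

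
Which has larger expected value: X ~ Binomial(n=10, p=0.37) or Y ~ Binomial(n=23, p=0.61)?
Y has larger mean (14.0300 > 3.7000)

Compute the expected value for each distribution:

X ~ Binomial(n=10, p=0.37):
E[X] = 3.7000

Y ~ Binomial(n=23, p=0.61):
E[Y] = 14.0300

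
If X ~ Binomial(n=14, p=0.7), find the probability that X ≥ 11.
0.355167

We have X ~ Binomial(n=14, p=0.7).

For discrete distributions, P(X ≥ 11) = 1 - P(X ≤ 10).

P(X ≤ 10) = 0.644833
P(X ≥ 11) = 1 - 0.644833 = 0.355167

So there's approximately a 35.5% chance that X is at least 11.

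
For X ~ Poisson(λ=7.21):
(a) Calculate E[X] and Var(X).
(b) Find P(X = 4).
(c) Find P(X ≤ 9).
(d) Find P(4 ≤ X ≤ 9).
(a) E[X] = 7.2100, Var(X) = 7.2100
(b) P(X = 4) = 0.083227
(c) P(X ≤ 9) = 0.808579
(d) P(4 ≤ X ≤ 9) = 0.737125

We have X ~ Poisson(λ=7.21).

(a) Moments:
E[X] = 7.2100
Var(X) = 7.2100
σ = √Var(X) = 2.6851

(b) Point probability using PMF:
P(X = 4) = 0.083227

(c) Cumulative probability using CDF:
P(X ≤ 9) = F(9) = 0.808579

(d) Range probability:
P(4 ≤ X ≤ 9) = P(X ≤ 9) - P(X ≤ 3)
                   = F(9) - F(3)
                   = 0.808579 - 0.071454
                   = 0.737125

This means approximately 73.7% of outcomes fall in the interval [4, 9].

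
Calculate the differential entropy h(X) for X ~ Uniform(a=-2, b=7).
2.1972 nats

We have X ~ Uniform(a=-2, b=7).

The differential entropy measures the uncertainty or information content of the distribution.

For a Uniform distribution with a=-2, b=7:
h(X) = 2.1972 nats

(In bits, this would be 3.1699 bits.)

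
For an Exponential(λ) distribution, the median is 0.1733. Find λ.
λ = 3.9997

For X ~ Exponential(λ), the CDF is F(x) = 1 - e^(-λx).
The median m satisfies F(m) = 0.5:
1 - e^(-λm) = 0.5
e^(-λm) = 0.5
λm = ln(2)
m = ln(2) / λ

Given m = 0.1733:
λ = ln(2) / 0.1733 = 0.693147 / 0.1733 = 3.9997

Verification: ln(2) / 3.9997 = 0.1733 ✓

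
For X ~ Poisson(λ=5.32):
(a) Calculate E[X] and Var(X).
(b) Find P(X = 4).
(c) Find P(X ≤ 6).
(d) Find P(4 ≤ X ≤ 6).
(a) E[X] = 5.3200, Var(X) = 5.3200
(b) P(X = 4) = 0.163301
(c) P(X ≤ 6) = 0.714057
(d) P(4 ≤ X ≤ 6) = 0.491113

We have X ~ Poisson(λ=5.32).

(a) Moments:
E[X] = 5.3200
Var(X) = 5.3200
σ = √Var(X) = 2.3065

(b) Point probability using PMF:
P(X = 4) = 0.163301

(c) Cumulative probability using CDF:
P(X ≤ 6) = F(6) = 0.714057

(d) Range probability:
P(4 ≤ X ≤ 6) = P(X ≤ 6) - P(X ≤ 3)
                   = F(6) - F(3)
                   = 0.714057 - 0.222943
                   = 0.491113

This means approximately 49.1% of outcomes fall in the interval [4, 6].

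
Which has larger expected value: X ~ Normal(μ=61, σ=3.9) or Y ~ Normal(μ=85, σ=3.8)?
Y has larger mean (85.0000 > 61.0000)

Compute the expected value for each distribution:

X ~ Normal(μ=61, σ=3.9):
E[X] = 61.0000

Y ~ Normal(μ=85, σ=3.8):
E[Y] = 85.0000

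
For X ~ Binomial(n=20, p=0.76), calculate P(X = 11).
0.021680

We have X ~ Binomial(n=20, p=0.76).

For a Binomial distribution, the PMF gives us the probability of each outcome.

Using the PMF formula:
P(X = 11) = 0.021680

Rounded to 4 decimal places: 0.0217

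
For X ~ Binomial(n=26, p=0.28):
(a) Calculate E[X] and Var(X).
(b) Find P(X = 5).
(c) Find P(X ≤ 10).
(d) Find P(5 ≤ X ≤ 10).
(a) E[X] = 7.2800, Var(X) = 5.2416
(b) P(X = 5) = 0.114253
(c) P(X ≤ 10) = 0.916729
(d) P(5 ≤ X ≤ 10) = 0.808330

We have X ~ Binomial(n=26, p=0.28).

(a) Moments:
E[X] = 7.2800
Var(X) = 5.2416
σ = √Var(X) = 2.2895

(b) Point probability using PMF:
P(X = 5) = 0.114253

(c) Cumulative probability using CDF:
P(X ≤ 10) = F(10) = 0.916729

(d) Range probability:
P(5 ≤ X ≤ 10) = P(X ≤ 10) - P(X ≤ 4)
                   = F(10) - F(4)
                   = 0.916729 - 0.108399
                   = 0.808330

This means approximately 80.8% of outcomes fall in the interval [5, 10].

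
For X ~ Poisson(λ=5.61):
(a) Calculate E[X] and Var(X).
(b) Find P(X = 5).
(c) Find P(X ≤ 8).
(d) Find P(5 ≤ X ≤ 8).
(a) E[X] = 5.6100, Var(X) = 5.6100
(b) P(X = 5) = 0.169528
(c) P(X ≤ 8) = 0.884789
(d) P(5 ≤ X ≤ 8) = 0.544152

We have X ~ Poisson(λ=5.61).

(a) Moments:
E[X] = 5.6100
Var(X) = 5.6100
σ = √Var(X) = 2.3685

(b) Point probability using PMF:
P(X = 5) = 0.169528

(c) Cumulative probability using CDF:
P(X ≤ 8) = F(8) = 0.884789

(d) Range probability:
P(5 ≤ X ≤ 8) = P(X ≤ 8) - P(X ≤ 4)
                   = F(8) - F(4)
                   = 0.884789 - 0.340637
                   = 0.544152

This means approximately 54.4% of outcomes fall in the interval [5, 8].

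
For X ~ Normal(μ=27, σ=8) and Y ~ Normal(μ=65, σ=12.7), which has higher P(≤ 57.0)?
X has higher probability (P(X ≤ 57.0) = 0.9999 > P(Y ≤ 57.0) = 0.2644)

Compute P(≤ 57.0) for each distribution:

X ~ Normal(μ=27, σ=8):
P(X ≤ 57.0) = 0.9999

Y ~ Normal(μ=65, σ=12.7):
P(Y ≤ 57.0) = 0.2644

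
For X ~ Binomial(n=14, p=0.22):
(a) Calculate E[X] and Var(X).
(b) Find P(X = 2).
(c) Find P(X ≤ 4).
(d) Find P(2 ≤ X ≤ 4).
(a) E[X] = 3.0800, Var(X) = 2.4024
(b) P(X = 2) = 0.223369
(c) P(X ≤ 4) = 0.823532
(d) P(2 ≤ X ≤ 4) = 0.670840

We have X ~ Binomial(n=14, p=0.22).

(a) Moments:
E[X] = 3.0800
Var(X) = 2.4024
σ = √Var(X) = 1.5500

(b) Point probability using PMF:
P(X = 2) = 0.223369

(c) Cumulative probability using CDF:
P(X ≤ 4) = F(4) = 0.823532

(d) Range probability:
P(2 ≤ X ≤ 4) = P(X ≤ 4) - P(X ≤ 1)
                   = F(4) - F(1)
                   = 0.823532 - 0.152692
                   = 0.670840

This means approximately 67.1% of outcomes fall in the interval [2, 4].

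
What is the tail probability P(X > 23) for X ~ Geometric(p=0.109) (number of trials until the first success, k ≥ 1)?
0.070338

We have X ~ Geometric(p=0.109) (number of trials until the first success, k ≥ 1).

P(X > 23) = 1 - P(X ≤ 23)
                = 1 - F(23)
                = 1 - 0.929662
                = 0.070338

So there's approximately a 7.0% chance that X exceeds 23.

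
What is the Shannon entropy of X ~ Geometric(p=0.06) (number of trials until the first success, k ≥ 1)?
3.7828 nats

We have X ~ Geometric(p=0.06) (number of trials until the first success, k ≥ 1).

The Shannon entropy measures the uncertainty or information content of the distribution.

For a Geometric distribution with p=0.06 (number of trials until the first success, k ≥ 1):
H(X) = 3.7828 nats

(In bits, this would be 5.4574 bits.)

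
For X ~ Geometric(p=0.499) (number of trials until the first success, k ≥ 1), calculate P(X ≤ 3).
0.874248

We have X ~ Geometric(p=0.499) (number of trials until the first success, k ≥ 1).

The CDF gives us P(X ≤ k).

Using the CDF:
P(X ≤ 3) = 0.874248

This means there's approximately a 87.4% chance that X is at most 3.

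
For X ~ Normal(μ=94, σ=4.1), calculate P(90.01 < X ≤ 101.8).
0.806209

We have X ~ Normal(μ=94, σ=4.1).

To find P(90.01 < X ≤ 101.8), we use:
P(90.01 < X ≤ 101.8) = P(X ≤ 101.8) - P(X ≤ 90.01)
                 = F(101.8) - F(90.01)
                 = 0.971443 - 0.165234
                 = 0.806209

So there's approximately a 80.6% chance that X falls in this range.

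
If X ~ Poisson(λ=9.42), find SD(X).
3.0692

We have X ~ Poisson(λ=9.42).

For a Poisson distribution with λ=9.42:
σ = √Var(X) = 3.0692

The standard deviation is the square root of the variance.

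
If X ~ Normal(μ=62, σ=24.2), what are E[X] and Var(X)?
E[X] = 62.0000, Var(X) = 585.6400

We have X ~ Normal(μ=62, σ=24.2).

For a Normal distribution with μ=62, σ=24.2:

Expected value:
E[X] = 62.0000

Variance:
Var(X) = 585.6400

Standard deviation:
σ = √Var(X) = 24.2000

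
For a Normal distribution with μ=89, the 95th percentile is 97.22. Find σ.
σ = 4.9974

For X ~ Normal(μ, σ), the p-th percentile satisfies x = μ + z_p × σ,
where z_p = Φ⁻¹(p) is the standard normal quantile.

Step 1: z_{0.95} = Φ⁻¹(0.95) = 1.6449

Step 2: Solve for σ:
97.22 = 89 + 1.6449 × σ
σ = (97.22 - 89) / 1.6449
σ = 8.22 / 1.6449
σ = 4.9974

Verification: μ + z × σ = 89 + 1.6449 × 4.9974 = 97.22 ✓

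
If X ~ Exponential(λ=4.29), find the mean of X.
0.2331

We have X ~ Exponential(λ=4.29).

For an Exponential distribution with λ=4.29:
E[X] = 0.2331

This is the expected (average) value of X.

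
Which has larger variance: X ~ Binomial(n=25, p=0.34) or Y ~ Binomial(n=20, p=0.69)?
X has larger variance (5.6100 > 4.2780)

Compute the variance for each distribution:

X ~ Binomial(n=25, p=0.34):
Var(X) = 5.6100

Y ~ Binomial(n=20, p=0.69):
Var(Y) = 4.2780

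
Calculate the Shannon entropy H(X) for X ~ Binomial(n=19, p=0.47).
2.1959 nats

We have X ~ Binomial(n=19, p=0.47).

The Shannon entropy measures the uncertainty or information content of the distribution.

For a Binomial distribution with n=19, p=0.47:
H(X) = 2.1959 nats

(In bits, this would be 3.1680 bits.)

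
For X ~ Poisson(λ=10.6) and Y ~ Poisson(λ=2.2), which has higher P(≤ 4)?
Y has higher probability (P(Y ≤ 4) = 0.9275 > P(X ≤ 4) = 0.0197)

Compute P(≤ 4) for each distribution:

X ~ Poisson(λ=10.6):
P(X ≤ 4) = 0.0197

Y ~ Poisson(λ=2.2):
P(Y ≤ 4) = 0.9275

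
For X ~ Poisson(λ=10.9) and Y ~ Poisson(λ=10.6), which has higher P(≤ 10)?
Y has higher probability (P(Y ≤ 10) = 0.5084 > P(X ≤ 10) = 0.4719)

Compute P(≤ 10) for each distribution:

X ~ Poisson(λ=10.9):
P(X ≤ 10) = 0.4719

Y ~ Poisson(λ=10.6):
P(Y ≤ 10) = 0.5084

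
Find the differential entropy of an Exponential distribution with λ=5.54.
-0.7120 nats

We have X ~ Exponential(λ=5.54).

The differential entropy measures the uncertainty or information content of the distribution.

For an Exponential distribution with λ=5.54:
h(X) = -0.7120 nats

(In bits, this would be -1.0272 bits.)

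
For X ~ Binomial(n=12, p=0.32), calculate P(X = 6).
0.098090

We have X ~ Binomial(n=12, p=0.32).

For a Binomial distribution, the PMF gives us the probability of each outcome.

Using the PMF formula:
P(X = 6) = 0.098090

Rounded to 4 decimal places: 0.0981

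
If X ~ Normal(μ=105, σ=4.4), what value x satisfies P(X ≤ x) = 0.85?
109.5603

We have X ~ Normal(μ=105, σ=4.4).

We want to find x such that P(X ≤ x) = 0.85.

This is the 85th percentile, which means 85% of values fall below this point.

Using the inverse CDF (quantile function):
x = F⁻¹(0.85) = 109.5603

Verification: P(X ≤ 109.5603) = 0.85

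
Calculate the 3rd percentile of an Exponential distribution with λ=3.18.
0.0096

We have X ~ Exponential(λ=3.18).

We want to find x such that P(X ≤ x) = 0.03.

This is the 3rd percentile, which means 3% of values fall below this point.

Using the inverse CDF (quantile function):
x = F⁻¹(0.03) = 0.0096

Verification: P(X ≤ 0.0096) = 0.03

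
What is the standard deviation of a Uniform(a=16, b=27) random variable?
3.1754

We have X ~ Uniform(a=16, b=27).

For a Uniform distribution with a=16, b=27:
σ = √Var(X) = 3.1754

The standard deviation is the square root of the variance.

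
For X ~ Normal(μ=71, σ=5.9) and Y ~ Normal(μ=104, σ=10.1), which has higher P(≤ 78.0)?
X has higher probability (P(X ≤ 78.0) = 0.8823 > P(Y ≤ 78.0) = 0.0050)

Compute P(≤ 78.0) for each distribution:

X ~ Normal(μ=71, σ=5.9):
P(X ≤ 78.0) = 0.8823

Y ~ Normal(μ=104, σ=10.1):
P(Y ≤ 78.0) = 0.0050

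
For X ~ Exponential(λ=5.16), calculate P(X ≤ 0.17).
0.584054

We have X ~ Exponential(λ=5.16).

The CDF gives us P(X ≤ k).

Using the CDF:
P(X ≤ 0.17) = 0.584054

This means there's approximately a 58.4% chance that X is at most 0.17.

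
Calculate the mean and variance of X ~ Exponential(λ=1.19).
E[X] = 0.8403, Var(X) = 0.7062

We have X ~ Exponential(λ=1.19).

For an Exponential distribution with λ=1.19:

Expected value:
E[X] = 0.8403

Variance:
Var(X) = 0.7062

Standard deviation:
σ = √Var(X) = 0.8403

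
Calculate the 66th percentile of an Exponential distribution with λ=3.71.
0.2908

We have X ~ Exponential(λ=3.71).

We want to find x such that P(X ≤ x) = 0.66.

This is the 66th percentile, which means 66% of values fall below this point.

Using the inverse CDF (quantile function):
x = F⁻¹(0.66) = 0.2908

Verification: P(X ≤ 0.2908) = 0.66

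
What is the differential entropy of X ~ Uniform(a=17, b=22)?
1.6094 nats

We have X ~ Uniform(a=17, b=22).

The differential entropy measures the uncertainty or information content of the distribution.

For a Uniform distribution with a=17, b=22:
h(X) = 1.6094 nats

(In bits, this would be 2.3219 bits.)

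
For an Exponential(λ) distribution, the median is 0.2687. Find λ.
λ = 2.5796

For X ~ Exponential(λ), the CDF is F(x) = 1 - e^(-λx).
The median m satisfies F(m) = 0.5:
1 - e^(-λm) = 0.5
e^(-λm) = 0.5
λm = ln(2)
m = ln(2) / λ

Given m = 0.2687:
λ = ln(2) / 0.2687 = 0.693147 / 0.2687 = 2.5796

Verification: ln(2) / 2.5796 = 0.2687 ✓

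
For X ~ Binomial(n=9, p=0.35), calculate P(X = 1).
0.100373

We have X ~ Binomial(n=9, p=0.35).

For a Binomial distribution, the PMF gives us the probability of each outcome.

Using the PMF formula:
P(X = 1) = 0.100373

Rounded to 4 decimal places: 0.1004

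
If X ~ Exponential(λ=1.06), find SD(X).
0.9434

We have X ~ Exponential(λ=1.06).

For an Exponential distribution with λ=1.06:
σ = √Var(X) = 0.9434

The standard deviation is the square root of the variance.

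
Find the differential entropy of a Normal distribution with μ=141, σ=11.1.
3.8259 nats

We have X ~ Normal(μ=141, σ=11.1).

The differential entropy measures the uncertainty or information content of the distribution.

For a Normal distribution with μ=141, σ=11.1:
h(X) = 3.8259 nats

(In bits, this would be 5.5196 bits.)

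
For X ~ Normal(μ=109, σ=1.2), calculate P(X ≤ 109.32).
0.605137

We have X ~ Normal(μ=109, σ=1.2).

The CDF gives us P(X ≤ k).

Using the CDF:
P(X ≤ 109.32) = 0.605137

This means there's approximately a 60.5% chance that X is at most 109.32.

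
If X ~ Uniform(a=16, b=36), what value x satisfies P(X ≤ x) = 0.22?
20.4000

We have X ~ Uniform(a=16, b=36).

We want to find x such that P(X ≤ x) = 0.22.

This is the 22nd percentile, which means 22% of values fall below this point.

Using the inverse CDF (quantile function):
x = F⁻¹(0.22) = 20.4000

Verification: P(X ≤ 20.4000) = 0.22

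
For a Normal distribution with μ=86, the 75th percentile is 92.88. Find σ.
σ = 10.2003

For X ~ Normal(μ, σ), the p-th percentile satisfies x = μ + z_p × σ,
where z_p = Φ⁻¹(p) is the standard normal quantile.

Step 1: z_{0.75} = Φ⁻¹(0.75) = 0.6745

Step 2: Solve for σ:
92.88 = 86 + 0.6745 × σ
σ = (92.88 - 86) / 0.6745
σ = 6.88 / 0.6745
σ = 10.2003

Verification: μ + z × σ = 86 + 0.6745 × 10.2003 = 92.88 ✓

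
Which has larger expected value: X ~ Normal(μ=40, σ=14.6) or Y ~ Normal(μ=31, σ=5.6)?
X has larger mean (40.0000 > 31.0000)

Compute the expected value for each distribution:

X ~ Normal(μ=40, σ=14.6):
E[X] = 40.0000

Y ~ Normal(μ=31, σ=5.6):
E[Y] = 31.0000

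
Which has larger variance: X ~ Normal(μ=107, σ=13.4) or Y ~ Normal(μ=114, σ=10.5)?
X has larger variance (179.5600 > 110.2500)

Compute the variance for each distribution:

X ~ Normal(μ=107, σ=13.4):
Var(X) = 179.5600

Y ~ Normal(μ=114, σ=10.5):
Var(Y) = 110.2500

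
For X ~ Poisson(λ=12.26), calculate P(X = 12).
0.114051

We have X ~ Poisson(λ=12.26).

For a Poisson distribution, the PMF gives us the probability of each outcome.

Using the PMF formula:
P(X = 12) = 0.114051

Rounded to 4 decimal places: 0.1141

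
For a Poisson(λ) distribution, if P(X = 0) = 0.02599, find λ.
λ = 3.6500

For a Poisson(λ) distribution, the PMF at 0 is:
P(X = 0) = λ^0 e^(-λ) / 0! = e^(-λ)

Given P(X = 0) = 0.02599:
e^(-λ) = 0.02599
-λ = ln(0.02599)
λ = -ln(0.02599) = 3.6500

Verification: e^(-3.6500) = 0.02599 ✓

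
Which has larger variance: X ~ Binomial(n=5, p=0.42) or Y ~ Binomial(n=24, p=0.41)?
Y has larger variance (5.8056 > 1.2180)

Compute the variance for each distribution:

X ~ Binomial(n=5, p=0.42):
Var(X) = 1.2180

Y ~ Binomial(n=24, p=0.41):
Var(Y) = 5.8056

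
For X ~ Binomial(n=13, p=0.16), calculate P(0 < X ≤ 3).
0.754946

We have X ~ Binomial(n=13, p=0.16).

To find P(0 < X ≤ 3), we use:
P(0 < X ≤ 3) = P(X ≤ 3) - P(X ≤ 0)
                 = F(3) - F(0)
                 = 0.858611 - 0.103665
                 = 0.754946

So there's approximately a 75.5% chance that X falls in this range.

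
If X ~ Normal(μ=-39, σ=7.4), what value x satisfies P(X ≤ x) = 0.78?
-33.2858

We have X ~ Normal(μ=-39, σ=7.4).

We want to find x such that P(X ≤ x) = 0.78.

This is the 78th percentile, which means 78% of values fall below this point.

Using the inverse CDF (quantile function):
x = F⁻¹(0.78) = -33.2858

Verification: P(X ≤ -33.2858) = 0.78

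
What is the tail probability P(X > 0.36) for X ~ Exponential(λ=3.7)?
0.263949

We have X ~ Exponential(λ=3.7).

P(X > 0.36) = 1 - P(X ≤ 0.36)
                = 1 - F(0.36)
                = 1 - 0.736051
                = 0.263949

So there's approximately a 26.4% chance that X exceeds 0.36.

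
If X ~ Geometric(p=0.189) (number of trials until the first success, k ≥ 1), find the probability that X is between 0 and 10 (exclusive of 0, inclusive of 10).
0.876914

We have X ~ Geometric(p=0.189) (number of trials until the first success, k ≥ 1).

To find P(0 < X ≤ 10), we use:
P(0 < X ≤ 10) = P(X ≤ 10) - P(X ≤ 0)
                 = F(10) - F(0)
                 = 0.876914 - 0.000000
                 = 0.876914

So there's approximately a 87.7% chance that X falls in this range.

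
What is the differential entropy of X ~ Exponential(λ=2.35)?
0.1456 nats

We have X ~ Exponential(λ=2.35).

The differential entropy measures the uncertainty or information content of the distribution.

For an Exponential distribution with λ=2.35:
h(X) = 0.1456 nats

(In bits, this would be 0.2100 bits.)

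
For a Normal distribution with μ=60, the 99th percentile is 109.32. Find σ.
σ = 21.2006

For X ~ Normal(μ, σ), the p-th percentile satisfies x = μ + z_p × σ,
where z_p = Φ⁻¹(p) is the standard normal quantile.

Step 1: z_{0.99} = Φ⁻¹(0.99) = 2.3263

Step 2: Solve for σ:
109.32 = 60 + 2.3263 × σ
σ = (109.32 - 60) / 2.3263
σ = 49.32 / 2.3263
σ = 21.2006

Verification: μ + z × σ = 60 + 2.3263 × 21.2006 = 109.32 ✓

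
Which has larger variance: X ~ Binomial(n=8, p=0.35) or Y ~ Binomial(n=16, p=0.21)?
Y has larger variance (2.6544 > 1.8200)

Compute the variance for each distribution:

X ~ Binomial(n=8, p=0.35):
Var(X) = 1.8200

Y ~ Binomial(n=16, p=0.21):
Var(Y) = 2.6544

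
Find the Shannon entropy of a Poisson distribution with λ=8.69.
2.4898 nats

We have X ~ Poisson(λ=8.69).

The Shannon entropy measures the uncertainty or information content of the distribution.

For a Poisson distribution with λ=8.69:
H(X) = 2.4898 nats

(In bits, this would be 3.5920 bits.)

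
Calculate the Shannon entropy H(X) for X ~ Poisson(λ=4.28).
2.1226 nats

We have X ~ Poisson(λ=4.28).

The Shannon entropy measures the uncertainty or information content of the distribution.

For a Poisson distribution with λ=4.28:
H(X) = 2.1226 nats

(In bits, this would be 3.0622 bits.)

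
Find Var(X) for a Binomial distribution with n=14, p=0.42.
3.4104

We have X ~ Binomial(n=14, p=0.42).

For a Binomial distribution with n=14, p=0.42:
Var(X) = 3.4104

The variance measures the spread of the distribution around the mean.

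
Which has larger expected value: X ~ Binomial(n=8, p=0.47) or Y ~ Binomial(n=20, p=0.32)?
Y has larger mean (6.4000 > 3.7600)

Compute the expected value for each distribution:

X ~ Binomial(n=8, p=0.47):
E[X] = 3.7600

Y ~ Binomial(n=20, p=0.32):
E[Y] = 6.4000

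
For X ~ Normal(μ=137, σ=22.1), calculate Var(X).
488.4100

We have X ~ Normal(μ=137, σ=22.1).

For a Normal distribution with μ=137, σ=22.1:
Var(X) = 488.4100

The variance measures the spread of the distribution around the mean.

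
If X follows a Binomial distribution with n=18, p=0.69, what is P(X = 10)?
0.091294

We have X ~ Binomial(n=18, p=0.69).

For a Binomial distribution, the PMF gives us the probability of each outcome.

Using the PMF formula:
P(X = 10) = 0.091294

Rounded to 4 decimal places: 0.0913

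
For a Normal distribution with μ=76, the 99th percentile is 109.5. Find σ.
σ = 14.4003

For X ~ Normal(μ, σ), the p-th percentile satisfies x = μ + z_p × σ,
where z_p = Φ⁻¹(p) is the standard normal quantile.

Step 1: z_{0.99} = Φ⁻¹(0.99) = 2.3263

Step 2: Solve for σ:
109.5 = 76 + 2.3263 × σ
σ = (109.5 - 76) / 2.3263
σ = 33.50 / 2.3263
σ = 14.4003

Verification: μ + z × σ = 76 + 2.3263 × 14.4003 = 109.50 ✓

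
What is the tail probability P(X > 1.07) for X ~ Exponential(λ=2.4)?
0.076689

We have X ~ Exponential(λ=2.4).

P(X > 1.07) = 1 - P(X ≤ 1.07)
                = 1 - F(1.07)
                = 1 - 0.923311
                = 0.076689

So there's approximately a 7.7% chance that X exceeds 1.07.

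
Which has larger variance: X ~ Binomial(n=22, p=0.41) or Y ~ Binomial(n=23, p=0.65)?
X has larger variance (5.3218 > 5.2325)

Compute the variance for each distribution:

X ~ Binomial(n=22, p=0.41):
Var(X) = 5.3218

Y ~ Binomial(n=23, p=0.65):
Var(Y) = 5.2325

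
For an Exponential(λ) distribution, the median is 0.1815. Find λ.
λ = 3.8190

For X ~ Exponential(λ), the CDF is F(x) = 1 - e^(-λx).
The median m satisfies F(m) = 0.5:
1 - e^(-λm) = 0.5
e^(-λm) = 0.5
λm = ln(2)
m = ln(2) / λ

Given m = 0.1815:
λ = ln(2) / 0.1815 = 0.693147 / 0.1815 = 3.8190

Verification: ln(2) / 3.8190 = 0.1815 ✓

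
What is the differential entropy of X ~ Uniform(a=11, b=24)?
2.5649 nats

We have X ~ Uniform(a=11, b=24).

The differential entropy measures the uncertainty or information content of the distribution.

For a Uniform distribution with a=11, b=24:
h(X) = 2.5649 nats

(In bits, this would be 3.7004 bits.)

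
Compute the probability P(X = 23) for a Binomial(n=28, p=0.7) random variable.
0.065362

We have X ~ Binomial(n=28, p=0.7).

For a Binomial distribution, the PMF gives us the probability of each outcome.

Using the PMF formula:
P(X = 23) = 0.065362

Rounded to 4 decimal places: 0.0654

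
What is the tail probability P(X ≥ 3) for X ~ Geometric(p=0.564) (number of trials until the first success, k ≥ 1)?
0.190096

We have X ~ Geometric(p=0.564) (number of trials until the first success, k ≥ 1).

For discrete distributions, P(X ≥ 3) = 1 - P(X ≤ 2).

P(X ≤ 2) = 0.809904
P(X ≥ 3) = 1 - 0.809904 = 0.190096

So there's approximately a 19.0% chance that X is at least 3.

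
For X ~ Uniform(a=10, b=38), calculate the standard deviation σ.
8.0829

We have X ~ Uniform(a=10, b=38).

For a Uniform distribution with a=10, b=38:
σ = √Var(X) = 8.0829

The standard deviation is the square root of the variance.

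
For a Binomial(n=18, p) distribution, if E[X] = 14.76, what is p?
p = 0.82

For a Binomial(n, p) distribution:
E[X] = n × p

Given n = 18 and E[X] = 14.76:
14.76 = 18 × p
p = 14.76 / 18 = 0.82

Verification: Binomial(18, 0.82) has E[X] = 14.76 ✓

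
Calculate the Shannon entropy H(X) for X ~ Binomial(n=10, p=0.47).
1.8740 nats

We have X ~ Binomial(n=10, p=0.47).

The Shannon entropy measures the uncertainty or information content of the distribution.

For a Binomial distribution with n=10, p=0.47:
H(X) = 1.8740 nats

(In bits, this would be 2.7036 bits.)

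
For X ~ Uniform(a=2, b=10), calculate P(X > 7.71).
0.286250

We have X ~ Uniform(a=2, b=10).

P(X > 7.71) = 1 - P(X ≤ 7.71)
                = 1 - F(7.71)
                = 1 - 0.713750
                = 0.286250

So there's approximately a 28.6% chance that X exceeds 7.71.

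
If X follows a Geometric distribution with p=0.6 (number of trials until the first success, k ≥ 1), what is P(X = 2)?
0.240000

We have X ~ Geometric(p=0.6) (number of trials until the first success, k ≥ 1).

For a Geometric distribution, the PMF gives us the probability of each outcome.

Using the PMF formula:
P(X = 2) = 0.240000

Rounded to 4 decimal places: 0.2400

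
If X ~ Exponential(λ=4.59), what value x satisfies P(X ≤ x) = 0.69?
0.2552

We have X ~ Exponential(λ=4.59).

We want to find x such that P(X ≤ x) = 0.69.

This is the 69th percentile, which means 69% of values fall below this point.

Using the inverse CDF (quantile function):
x = F⁻¹(0.69) = 0.2552

Verification: P(X ≤ 0.2552) = 0.69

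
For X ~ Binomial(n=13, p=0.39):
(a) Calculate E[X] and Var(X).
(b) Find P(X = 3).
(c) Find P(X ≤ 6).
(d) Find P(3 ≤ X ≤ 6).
(a) E[X] = 5.0700, Var(X) = 3.0927
(b) P(X = 3) = 0.121020
(c) P(X ≤ 6) = 0.793527
(d) P(3 ≤ X ≤ 6) = 0.726826

We have X ~ Binomial(n=13, p=0.39).

(a) Moments:
E[X] = 5.0700
Var(X) = 3.0927
σ = √Var(X) = 1.7586

(b) Point probability using PMF:
P(X = 3) = 0.121020

(c) Cumulative probability using CDF:
P(X ≤ 6) = F(6) = 0.793527

(d) Range probability:
P(3 ≤ X ≤ 6) = P(X ≤ 6) - P(X ≤ 2)
                   = F(6) - F(2)
                   = 0.793527 - 0.066701
                   = 0.726826

This means approximately 72.7% of outcomes fall in the interval [3, 6].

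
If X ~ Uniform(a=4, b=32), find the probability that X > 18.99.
0.464643

We have X ~ Uniform(a=4, b=32).

P(X > 18.99) = 1 - P(X ≤ 18.99)
                = 1 - F(18.99)
                = 1 - 0.535357
                = 0.464643

So there's approximately a 46.5% chance that X exceeds 18.99.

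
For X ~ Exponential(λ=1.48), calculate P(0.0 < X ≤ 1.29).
0.851801

We have X ~ Exponential(λ=1.48).

To find P(0.0 < X ≤ 1.29), we use:
P(0.0 < X ≤ 1.29) = P(X ≤ 1.29) - P(X ≤ 0.0)
                 = F(1.29) - F(0.0)
                 = 0.851801 - 0.000000
                 = 0.851801

So there's approximately a 85.2% chance that X falls in this range.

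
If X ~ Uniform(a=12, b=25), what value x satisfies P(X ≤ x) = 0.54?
19.0200

We have X ~ Uniform(a=12, b=25).

We want to find x such that P(X ≤ x) = 0.54.

This is the 54th percentile, which means 54% of values fall below this point.

Using the inverse CDF (quantile function):
x = F⁻¹(0.54) = 19.0200

Verification: P(X ≤ 19.0200) = 0.54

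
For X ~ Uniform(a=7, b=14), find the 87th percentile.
13.0900

We have X ~ Uniform(a=7, b=14).

We want to find x such that P(X ≤ x) = 0.87.

This is the 87th percentile, which means 87% of values fall below this point.

Using the inverse CDF (quantile function):
x = F⁻¹(0.87) = 13.0900

Verification: P(X ≤ 13.0900) = 0.87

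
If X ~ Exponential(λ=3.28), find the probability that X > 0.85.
0.061544

We have X ~ Exponential(λ=3.28).

P(X > 0.85) = 1 - P(X ≤ 0.85)
                = 1 - F(0.85)
                = 1 - 0.938456
                = 0.061544

So there's approximately a 6.2% chance that X exceeds 0.85.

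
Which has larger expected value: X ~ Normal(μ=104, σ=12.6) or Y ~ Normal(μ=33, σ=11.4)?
X has larger mean (104.0000 > 33.0000)

Compute the expected value for each distribution:

X ~ Normal(μ=104, σ=12.6):
E[X] = 104.0000

Y ~ Normal(μ=33, σ=11.4):
E[Y] = 33.0000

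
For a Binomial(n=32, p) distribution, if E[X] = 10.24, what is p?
p = 0.32

For a Binomial(n, p) distribution:
E[X] = n × p

Given n = 32 and E[X] = 10.24:
10.24 = 32 × p
p = 10.24 / 32 = 0.32

Verification: Binomial(32, 0.32) has E[X] = 10.24 ✓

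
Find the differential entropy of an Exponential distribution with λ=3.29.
-0.1909 nats

We have X ~ Exponential(λ=3.29).

The differential entropy measures the uncertainty or information content of the distribution.

For an Exponential distribution with λ=3.29:
h(X) = -0.1909 nats

(In bits, this would be -0.2754 bits.)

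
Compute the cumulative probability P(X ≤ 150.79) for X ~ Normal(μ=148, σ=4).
0.757255

We have X ~ Normal(μ=148, σ=4).

The CDF gives us P(X ≤ k).

Using the CDF:
P(X ≤ 150.79) = 0.757255

This means there's approximately a 75.7% chance that X is at most 150.79.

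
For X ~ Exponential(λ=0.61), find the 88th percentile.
3.4758

We have X ~ Exponential(λ=0.61).

We want to find x such that P(X ≤ x) = 0.88.

This is the 88th percentile, which means 88% of values fall below this point.

Using the inverse CDF (quantile function):
x = F⁻¹(0.88) = 3.4758

Verification: P(X ≤ 3.4758) = 0.88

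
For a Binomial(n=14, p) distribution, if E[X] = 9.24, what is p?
p = 0.66

For a Binomial(n, p) distribution:
E[X] = n × p

Given n = 14 and E[X] = 9.24:
9.24 = 14 × p
p = 9.24 / 14 = 0.66

Verification: Binomial(14, 0.66) has E[X] = 9.24 ✓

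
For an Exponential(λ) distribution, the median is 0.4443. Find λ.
λ = 1.5601

For X ~ Exponential(λ), the CDF is F(x) = 1 - e^(-λx).
The median m satisfies F(m) = 0.5:
1 - e^(-λm) = 0.5
e^(-λm) = 0.5
λm = ln(2)
m = ln(2) / λ

Given m = 0.4443:
λ = ln(2) / 0.4443 = 0.693147 / 0.4443 = 1.5601

Verification: ln(2) / 1.5601 = 0.4443 ✓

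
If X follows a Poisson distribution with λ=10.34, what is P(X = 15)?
0.040804

We have X ~ Poisson(λ=10.34).

For a Poisson distribution, the PMF gives us the probability of each outcome.

Using the PMF formula:
P(X = 15) = 0.040804

Rounded to 4 decimal places: 0.0408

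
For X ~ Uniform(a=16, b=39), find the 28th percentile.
22.4400

We have X ~ Uniform(a=16, b=39).

We want to find x such that P(X ≤ x) = 0.28.

This is the 28th percentile, which means 28% of values fall below this point.

Using the inverse CDF (quantile function):
x = F⁻¹(0.28) = 22.4400

Verification: P(X ≤ 22.4400) = 0.28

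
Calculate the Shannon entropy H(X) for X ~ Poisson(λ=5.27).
2.2319 nats

We have X ~ Poisson(λ=5.27).

The Shannon entropy measures the uncertainty or information content of the distribution.

For a Poisson distribution with λ=5.27:
H(X) = 2.2319 nats

(In bits, this would be 3.2199 bits.)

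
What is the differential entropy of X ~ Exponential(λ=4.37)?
-0.4748 nats

We have X ~ Exponential(λ=4.37).

The differential entropy measures the uncertainty or information content of the distribution.

For an Exponential distribution with λ=4.37:
h(X) = -0.4748 nats

(In bits, this would be -0.6849 bits.)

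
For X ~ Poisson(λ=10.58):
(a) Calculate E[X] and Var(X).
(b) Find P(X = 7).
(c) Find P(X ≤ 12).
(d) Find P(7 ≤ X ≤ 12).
(a) E[X] = 10.5800, Var(X) = 10.5800
(b) P(X = 7) = 0.074840
(c) P(X ≤ 12) = 0.733658
(d) P(7 ≤ X ≤ 12) = 0.636056

We have X ~ Poisson(λ=10.58).

(a) Moments:
E[X] = 10.5800
Var(X) = 10.5800
σ = √Var(X) = 3.2527

(b) Point probability using PMF:
P(X = 7) = 0.074840

(c) Cumulative probability using CDF:
P(X ≤ 12) = F(12) = 0.733658

(d) Range probability:
P(7 ≤ X ≤ 12) = P(X ≤ 12) - P(X ≤ 6)
                   = F(12) - F(6)
                   = 0.733658 - 0.097602
                   = 0.636056

This means approximately 63.6% of outcomes fall in the interval [7, 12].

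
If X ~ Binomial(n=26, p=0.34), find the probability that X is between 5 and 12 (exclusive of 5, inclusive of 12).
0.853327

We have X ~ Binomial(n=26, p=0.34).

To find P(5 < X ≤ 12), we use:
P(5 < X ≤ 12) = P(X ≤ 12) - P(X ≤ 5)
                 = F(12) - F(5)
                 = 0.932524 - 0.079197
                 = 0.853327

So there's approximately a 85.3% chance that X falls in this range.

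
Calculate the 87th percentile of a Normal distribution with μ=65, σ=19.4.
86.8520

We have X ~ Normal(μ=65, σ=19.4).

We want to find x such that P(X ≤ x) = 0.87.

This is the 87th percentile, which means 87% of values fall below this point.

Using the inverse CDF (quantile function):
x = F⁻¹(0.87) = 86.8520

Verification: P(X ≤ 86.8520) = 0.87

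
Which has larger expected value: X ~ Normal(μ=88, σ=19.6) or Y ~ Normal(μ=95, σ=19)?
Y has larger mean (95.0000 > 88.0000)

Compute the expected value for each distribution:

X ~ Normal(μ=88, σ=19.6):
E[X] = 88.0000

Y ~ Normal(μ=95, σ=19):
E[Y] = 95.0000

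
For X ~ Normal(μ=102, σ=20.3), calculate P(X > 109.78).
0.350767

We have X ~ Normal(μ=102, σ=20.3).

P(X > 109.78) = 1 - P(X ≤ 109.78)
                = 1 - F(109.78)
                = 1 - 0.649233
                = 0.350767

So there's approximately a 35.1% chance that X exceeds 109.78.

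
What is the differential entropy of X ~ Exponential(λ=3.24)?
-0.1756 nats

We have X ~ Exponential(λ=3.24).

The differential entropy measures the uncertainty or information content of the distribution.

For an Exponential distribution with λ=3.24:
h(X) = -0.1756 nats

(In bits, this would be -0.2533 bits.)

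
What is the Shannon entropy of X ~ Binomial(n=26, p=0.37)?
2.3187 nats

We have X ~ Binomial(n=26, p=0.37).

The Shannon entropy measures the uncertainty or information content of the distribution.

For a Binomial distribution with n=26, p=0.37:
H(X) = 2.3187 nats

(In bits, this would be 3.3452 bits.)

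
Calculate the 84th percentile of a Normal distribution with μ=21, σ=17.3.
38.2041

We have X ~ Normal(μ=21, σ=17.3).

We want to find x such that P(X ≤ x) = 0.84.

This is the 84th percentile, which means 84% of values fall below this point.

Using the inverse CDF (quantile function):
x = F⁻¹(0.84) = 38.2041

Verification: P(X ≤ 38.2041) = 0.84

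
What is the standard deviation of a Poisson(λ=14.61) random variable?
3.8223

We have X ~ Poisson(λ=14.61).

For a Poisson distribution with λ=14.61:
σ = √Var(X) = 3.8223

The standard deviation is the square root of the variance.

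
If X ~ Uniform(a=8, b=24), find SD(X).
4.6188

We have X ~ Uniform(a=8, b=24).

For a Uniform distribution with a=8, b=24:
σ = √Var(X) = 4.6188

The standard deviation is the square root of the variance.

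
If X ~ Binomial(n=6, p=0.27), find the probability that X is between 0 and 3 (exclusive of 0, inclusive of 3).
0.799513

We have X ~ Binomial(n=6, p=0.27).

To find P(0 < X ≤ 3), we use:
P(0 < X ≤ 3) = P(X ≤ 3) - P(X ≤ 0)
                 = F(3) - F(0)
                 = 0.950847 - 0.151334
                 = 0.799513

So there's approximately a 80.0% chance that X falls in this range.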